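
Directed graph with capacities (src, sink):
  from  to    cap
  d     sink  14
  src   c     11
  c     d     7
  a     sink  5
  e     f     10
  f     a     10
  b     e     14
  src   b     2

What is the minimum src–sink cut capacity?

9

Max flow = 9 (via 2 augmenting paths).
In the residual at optimum, the set reachable from src is {c, src}.
Cut edges: c->d (cap 7), src->b (cap 2). Sum = 9.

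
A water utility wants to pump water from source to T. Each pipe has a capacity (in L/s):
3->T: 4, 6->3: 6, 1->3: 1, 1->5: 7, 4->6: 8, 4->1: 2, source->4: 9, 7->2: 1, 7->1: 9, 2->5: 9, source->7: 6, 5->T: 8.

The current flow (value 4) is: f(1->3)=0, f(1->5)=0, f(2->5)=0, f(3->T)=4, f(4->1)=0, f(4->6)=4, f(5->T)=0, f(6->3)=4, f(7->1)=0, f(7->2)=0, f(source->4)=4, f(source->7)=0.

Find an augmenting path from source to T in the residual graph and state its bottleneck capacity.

source->4->1->5->T, bottleneck 2

Residual along source->4->1->5->T: source->4: 5, 4->1: 2, 1->5: 7, 5->T: 8.
Bottleneck = min = 2.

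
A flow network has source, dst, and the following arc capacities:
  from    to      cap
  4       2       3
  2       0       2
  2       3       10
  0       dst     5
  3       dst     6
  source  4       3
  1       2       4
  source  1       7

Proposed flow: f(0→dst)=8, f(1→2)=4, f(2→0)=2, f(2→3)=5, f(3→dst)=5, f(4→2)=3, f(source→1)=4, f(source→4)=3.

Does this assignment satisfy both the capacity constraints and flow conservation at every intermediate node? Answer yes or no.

Capacity violated on 0→dst: flow 8 > capacity 5.

No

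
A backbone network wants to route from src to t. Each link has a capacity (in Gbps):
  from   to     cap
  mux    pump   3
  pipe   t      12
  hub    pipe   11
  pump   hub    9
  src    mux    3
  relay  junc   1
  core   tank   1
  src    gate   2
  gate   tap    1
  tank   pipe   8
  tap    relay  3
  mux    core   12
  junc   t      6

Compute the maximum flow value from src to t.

4

Augment src→mux→core→tank→pipe→t: bottleneck 1. Total 1.
Augment src→mux→pump→hub→pipe→t: bottleneck 2. Total 3.
Augment src→gate→tap→relay→junc→t: bottleneck 1. Total 4.
No augmenting path remains in the residual graph.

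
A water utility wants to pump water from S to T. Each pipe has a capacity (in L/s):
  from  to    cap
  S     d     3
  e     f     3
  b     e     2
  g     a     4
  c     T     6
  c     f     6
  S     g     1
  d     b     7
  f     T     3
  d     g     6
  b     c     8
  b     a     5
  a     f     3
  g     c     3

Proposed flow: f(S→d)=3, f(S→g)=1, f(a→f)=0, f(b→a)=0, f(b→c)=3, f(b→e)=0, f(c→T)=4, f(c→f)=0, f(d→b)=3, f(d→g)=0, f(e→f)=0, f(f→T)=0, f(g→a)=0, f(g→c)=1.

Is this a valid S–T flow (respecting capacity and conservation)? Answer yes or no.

Every edge has 0 ≤ f(e) ≤ cap(e).
At each intermediate node, inflow equals outflow.

Yes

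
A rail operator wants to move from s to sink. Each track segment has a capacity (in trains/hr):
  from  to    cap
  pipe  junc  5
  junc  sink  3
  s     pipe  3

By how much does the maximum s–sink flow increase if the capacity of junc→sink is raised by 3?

Original max flow = 3.
Edge junc→sink does not cross the min cut (source side {s}), so extra capacity there cannot help.
New max flow = 3. Increase = 0.

0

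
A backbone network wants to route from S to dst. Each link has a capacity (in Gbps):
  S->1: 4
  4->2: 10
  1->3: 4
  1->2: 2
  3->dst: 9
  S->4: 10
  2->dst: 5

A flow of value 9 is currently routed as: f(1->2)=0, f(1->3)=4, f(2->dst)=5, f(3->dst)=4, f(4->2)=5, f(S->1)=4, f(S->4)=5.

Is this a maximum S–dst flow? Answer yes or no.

Residual reachable from S: {2, 4, S}; dst is not reachable.
Saturated cut: S->1, 2->dst with total capacity 9 = current flow value. Flow is maximum.

Yes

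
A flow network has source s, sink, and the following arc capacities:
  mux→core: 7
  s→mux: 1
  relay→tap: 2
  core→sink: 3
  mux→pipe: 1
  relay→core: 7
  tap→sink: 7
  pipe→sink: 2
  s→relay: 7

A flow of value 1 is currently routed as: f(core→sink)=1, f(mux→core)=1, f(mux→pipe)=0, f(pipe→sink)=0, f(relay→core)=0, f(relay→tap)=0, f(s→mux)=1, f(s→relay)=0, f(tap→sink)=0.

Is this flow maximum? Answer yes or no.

No

Residual path s→relay→core→sink has bottleneck 2 > 0.
Pushing 2 along it raises the flow to 3, so the given flow is not maximum.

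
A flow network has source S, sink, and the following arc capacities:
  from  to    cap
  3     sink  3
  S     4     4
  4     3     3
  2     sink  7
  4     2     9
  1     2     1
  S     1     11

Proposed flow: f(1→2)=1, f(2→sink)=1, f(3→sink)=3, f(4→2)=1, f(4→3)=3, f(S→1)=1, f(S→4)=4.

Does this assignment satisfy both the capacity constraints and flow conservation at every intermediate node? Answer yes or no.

Conservation fails at 2: inflow 2 ≠ outflow 1.

No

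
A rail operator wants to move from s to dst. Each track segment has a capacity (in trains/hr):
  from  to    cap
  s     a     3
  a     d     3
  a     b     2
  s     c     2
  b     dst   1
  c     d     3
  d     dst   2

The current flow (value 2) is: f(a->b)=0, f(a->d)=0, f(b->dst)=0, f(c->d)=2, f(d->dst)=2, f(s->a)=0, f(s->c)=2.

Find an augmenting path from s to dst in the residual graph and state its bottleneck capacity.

Residual along s->a->b->dst: s->a: 3, a->b: 2, b->dst: 1.
Bottleneck = min = 1.

s->a->b->dst, bottleneck 1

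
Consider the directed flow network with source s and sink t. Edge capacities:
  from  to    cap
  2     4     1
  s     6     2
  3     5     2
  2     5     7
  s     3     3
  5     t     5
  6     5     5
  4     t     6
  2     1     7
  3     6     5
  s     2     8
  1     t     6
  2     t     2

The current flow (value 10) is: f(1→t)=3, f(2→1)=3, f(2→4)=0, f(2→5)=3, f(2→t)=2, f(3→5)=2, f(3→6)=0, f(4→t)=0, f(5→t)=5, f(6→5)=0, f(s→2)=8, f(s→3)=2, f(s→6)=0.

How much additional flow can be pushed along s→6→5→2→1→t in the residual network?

2

Residual capacities along the path: s→6: 2, 6→5: 5, 5→2: 3, 2→1: 4, 1→t: 3.
Minimum is 2.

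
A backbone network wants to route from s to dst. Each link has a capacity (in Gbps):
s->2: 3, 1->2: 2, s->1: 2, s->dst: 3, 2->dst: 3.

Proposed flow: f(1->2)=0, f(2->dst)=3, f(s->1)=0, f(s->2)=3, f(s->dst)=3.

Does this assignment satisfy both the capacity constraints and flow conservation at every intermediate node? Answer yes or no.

Yes

Every edge has 0 ≤ f(e) ≤ cap(e).
At each intermediate node, inflow equals outflow.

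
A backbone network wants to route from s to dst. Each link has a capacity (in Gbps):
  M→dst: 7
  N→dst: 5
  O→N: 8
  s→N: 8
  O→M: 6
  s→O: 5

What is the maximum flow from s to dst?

10

Augment s→N→dst: bottleneck 5. Total 5.
Augment s→O→M→dst: bottleneck 5. Total 10.
No augmenting path remains in the residual graph.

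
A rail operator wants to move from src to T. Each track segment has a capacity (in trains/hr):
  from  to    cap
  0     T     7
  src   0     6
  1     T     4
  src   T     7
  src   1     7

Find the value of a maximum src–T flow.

17

Augment src->T: bottleneck 7. Total 7.
Augment src->0->T: bottleneck 6. Total 13.
Augment src->1->T: bottleneck 4. Total 17.
No augmenting path remains in the residual graph.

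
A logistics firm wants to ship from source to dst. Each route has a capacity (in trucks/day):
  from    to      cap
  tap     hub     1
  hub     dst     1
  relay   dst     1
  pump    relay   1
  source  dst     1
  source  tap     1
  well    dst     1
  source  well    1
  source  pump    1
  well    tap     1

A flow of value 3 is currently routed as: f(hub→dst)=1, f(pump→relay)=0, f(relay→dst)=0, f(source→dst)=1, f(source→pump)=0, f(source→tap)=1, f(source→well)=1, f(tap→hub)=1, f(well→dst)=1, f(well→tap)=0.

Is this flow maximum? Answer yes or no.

No

Residual path source→pump→relay→dst has bottleneck 1 > 0.
Pushing 1 along it raises the flow to 4, so the given flow is not maximum.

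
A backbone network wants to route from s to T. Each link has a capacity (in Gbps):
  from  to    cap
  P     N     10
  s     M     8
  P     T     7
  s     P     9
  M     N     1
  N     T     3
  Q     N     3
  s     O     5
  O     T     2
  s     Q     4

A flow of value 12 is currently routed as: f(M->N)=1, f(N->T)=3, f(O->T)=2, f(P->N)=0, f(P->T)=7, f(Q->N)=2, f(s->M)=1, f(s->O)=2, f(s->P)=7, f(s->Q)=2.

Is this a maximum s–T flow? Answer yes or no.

Residual reachable from s: {M, N, O, P, Q, s}; T is not reachable.
Saturated cut: P->T, O->T, N->T with total capacity 12 = current flow value. Flow is maximum.

Yes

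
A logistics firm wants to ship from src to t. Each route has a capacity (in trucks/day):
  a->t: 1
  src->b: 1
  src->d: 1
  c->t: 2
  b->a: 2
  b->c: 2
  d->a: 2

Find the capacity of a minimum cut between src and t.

2

Max flow = 2 (via 2 augmenting paths).
In the residual at optimum, the set reachable from src is {src}.
Cut edges: src->b (cap 1), src->d (cap 1). Sum = 2.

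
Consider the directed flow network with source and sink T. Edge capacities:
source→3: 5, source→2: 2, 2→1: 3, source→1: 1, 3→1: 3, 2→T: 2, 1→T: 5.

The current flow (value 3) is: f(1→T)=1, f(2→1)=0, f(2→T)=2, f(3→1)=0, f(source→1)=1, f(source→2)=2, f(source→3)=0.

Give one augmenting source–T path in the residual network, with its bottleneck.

source→3→1→T, bottleneck 3

Residual along source→3→1→T: source→3: 5, 3→1: 3, 1→T: 4.
Bottleneck = min = 3.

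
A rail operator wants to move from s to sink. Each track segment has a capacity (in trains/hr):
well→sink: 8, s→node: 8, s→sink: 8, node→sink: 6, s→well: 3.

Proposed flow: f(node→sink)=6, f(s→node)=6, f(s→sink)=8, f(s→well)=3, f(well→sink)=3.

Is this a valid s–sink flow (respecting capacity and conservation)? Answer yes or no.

Yes

Every edge has 0 ≤ f(e) ≤ cap(e).
At each intermediate node, inflow equals outflow.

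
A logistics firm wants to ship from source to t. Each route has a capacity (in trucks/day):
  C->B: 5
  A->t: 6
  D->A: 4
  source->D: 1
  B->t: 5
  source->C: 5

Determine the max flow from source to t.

6

Augment source->C->B->t: bottleneck 5. Total 5.
Augment source->D->A->t: bottleneck 1. Total 6.
No augmenting path remains in the residual graph.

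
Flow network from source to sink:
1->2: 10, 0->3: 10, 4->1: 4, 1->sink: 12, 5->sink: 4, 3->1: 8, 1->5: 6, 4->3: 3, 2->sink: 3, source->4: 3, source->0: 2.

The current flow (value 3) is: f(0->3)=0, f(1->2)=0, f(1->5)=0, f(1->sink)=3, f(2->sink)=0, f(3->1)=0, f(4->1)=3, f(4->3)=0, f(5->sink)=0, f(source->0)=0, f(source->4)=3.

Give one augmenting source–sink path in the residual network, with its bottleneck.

source->0->3->1->sink, bottleneck 2

Residual along source->0->3->1->sink: source->0: 2, 0->3: 10, 3->1: 8, 1->sink: 9.
Bottleneck = min = 2.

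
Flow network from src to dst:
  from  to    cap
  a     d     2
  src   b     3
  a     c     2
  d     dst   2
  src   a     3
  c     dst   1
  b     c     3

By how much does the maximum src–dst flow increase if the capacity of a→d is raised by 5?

0

Original max flow = 3.
Even with extra capacity on a→d, another cut of capacity 3 remains binding.
New max flow = 3. Increase = 0.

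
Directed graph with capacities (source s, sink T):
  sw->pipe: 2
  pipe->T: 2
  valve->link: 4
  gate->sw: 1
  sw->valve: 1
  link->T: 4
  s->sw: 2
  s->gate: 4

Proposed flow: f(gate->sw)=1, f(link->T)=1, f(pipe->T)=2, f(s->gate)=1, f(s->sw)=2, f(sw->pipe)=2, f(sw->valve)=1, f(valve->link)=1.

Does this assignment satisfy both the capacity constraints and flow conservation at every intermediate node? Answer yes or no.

Every edge has 0 ≤ f(e) ≤ cap(e).
At each intermediate node, inflow equals outflow.

Yes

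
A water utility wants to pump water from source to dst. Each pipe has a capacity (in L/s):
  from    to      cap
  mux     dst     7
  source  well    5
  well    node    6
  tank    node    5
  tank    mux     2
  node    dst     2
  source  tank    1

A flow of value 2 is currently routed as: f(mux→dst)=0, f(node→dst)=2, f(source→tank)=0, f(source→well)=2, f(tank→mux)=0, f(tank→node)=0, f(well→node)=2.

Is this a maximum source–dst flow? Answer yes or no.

Residual path source→tank→mux→dst has bottleneck 1 > 0.
Pushing 1 along it raises the flow to 3, so the given flow is not maximum.

No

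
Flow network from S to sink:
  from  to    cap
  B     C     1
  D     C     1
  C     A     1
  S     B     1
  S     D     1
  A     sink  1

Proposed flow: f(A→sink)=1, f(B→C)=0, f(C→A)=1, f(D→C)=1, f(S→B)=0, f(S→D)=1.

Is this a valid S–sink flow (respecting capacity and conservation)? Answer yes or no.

Every edge has 0 ≤ f(e) ≤ cap(e).
At each intermediate node, inflow equals outflow.

Yes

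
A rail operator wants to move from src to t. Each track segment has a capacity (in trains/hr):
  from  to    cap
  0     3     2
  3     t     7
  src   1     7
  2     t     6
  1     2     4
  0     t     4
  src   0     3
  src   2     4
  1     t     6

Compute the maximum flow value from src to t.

Augment src→0→t: bottleneck 3. Total 3.
Augment src→1→t: bottleneck 6. Total 9.
Augment src→2→t: bottleneck 4. Total 13.
Augment src→1→2→t: bottleneck 1. Total 14.
No augmenting path remains in the residual graph.

14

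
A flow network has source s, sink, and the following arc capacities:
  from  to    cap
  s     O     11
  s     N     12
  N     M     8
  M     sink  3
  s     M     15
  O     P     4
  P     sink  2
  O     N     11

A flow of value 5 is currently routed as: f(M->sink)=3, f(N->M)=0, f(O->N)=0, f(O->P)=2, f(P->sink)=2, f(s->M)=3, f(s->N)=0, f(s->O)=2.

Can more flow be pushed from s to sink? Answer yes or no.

Residual reachable from s: {M, N, O, P, s}; sink is not reachable.
Saturated cut: M->sink, P->sink with total capacity 5 = current flow value. Flow is maximum.

No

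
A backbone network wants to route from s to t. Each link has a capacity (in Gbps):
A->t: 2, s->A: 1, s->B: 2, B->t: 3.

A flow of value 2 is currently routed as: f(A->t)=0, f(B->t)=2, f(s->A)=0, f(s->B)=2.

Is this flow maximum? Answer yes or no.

Residual path s->A->t has bottleneck 1 > 0.
Pushing 1 along it raises the flow to 3, so the given flow is not maximum.

No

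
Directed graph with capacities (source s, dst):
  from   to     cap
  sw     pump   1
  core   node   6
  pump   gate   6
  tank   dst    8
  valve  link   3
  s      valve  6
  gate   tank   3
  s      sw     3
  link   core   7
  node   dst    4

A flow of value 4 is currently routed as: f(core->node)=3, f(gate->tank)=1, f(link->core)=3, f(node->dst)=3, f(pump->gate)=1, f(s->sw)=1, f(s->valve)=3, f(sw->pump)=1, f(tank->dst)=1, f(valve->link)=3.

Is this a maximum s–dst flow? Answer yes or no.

Residual reachable from s: {s, sw, valve}; dst is not reachable.
Saturated cut: valve->link, sw->pump with total capacity 4 = current flow value. Flow is maximum.

Yes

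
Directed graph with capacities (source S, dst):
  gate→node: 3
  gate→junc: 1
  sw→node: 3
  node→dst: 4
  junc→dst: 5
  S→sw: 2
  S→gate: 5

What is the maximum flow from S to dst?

Augment S→sw→node→dst: bottleneck 2. Total 2.
Augment S→gate→node→dst: bottleneck 2. Total 4.
Augment S→gate→junc→dst: bottleneck 1. Total 5.
No augmenting path remains in the residual graph.

5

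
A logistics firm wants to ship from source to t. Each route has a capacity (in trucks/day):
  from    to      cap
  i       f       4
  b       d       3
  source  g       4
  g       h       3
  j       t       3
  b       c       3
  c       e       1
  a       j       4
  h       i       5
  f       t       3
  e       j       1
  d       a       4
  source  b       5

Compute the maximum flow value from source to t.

Augment source→b→c→e→j→t: bottleneck 1. Total 1.
Augment source→b→d→a→j→t: bottleneck 2. Total 3.
Augment source→g→h→i→f→t: bottleneck 3. Total 6.
No augmenting path remains in the residual graph.

6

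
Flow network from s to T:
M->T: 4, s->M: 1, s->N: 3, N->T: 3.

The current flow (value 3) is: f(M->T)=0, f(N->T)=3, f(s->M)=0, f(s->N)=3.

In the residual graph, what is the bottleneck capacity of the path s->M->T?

Residual capacities along the path: s->M: 1, M->T: 4.
Minimum is 1.

1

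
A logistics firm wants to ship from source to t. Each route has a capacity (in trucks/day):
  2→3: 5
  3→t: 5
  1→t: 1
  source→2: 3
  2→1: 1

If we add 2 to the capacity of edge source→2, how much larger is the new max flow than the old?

2

Original max flow = 3.
After raising cap(source→2), augmenting paths through that edge carry 2 more units.
New max flow = 5. Increase = 2.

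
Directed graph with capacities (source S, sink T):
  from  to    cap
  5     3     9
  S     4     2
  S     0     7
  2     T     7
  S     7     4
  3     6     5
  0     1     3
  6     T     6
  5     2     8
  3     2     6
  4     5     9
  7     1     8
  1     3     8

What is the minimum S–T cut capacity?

Max flow = 9 (via 4 augmenting paths).
In the residual at optimum, the set reachable from S is {0, S}.
Cut edges: S->4 (cap 2), S->7 (cap 4), 0->1 (cap 3). Sum = 9.

9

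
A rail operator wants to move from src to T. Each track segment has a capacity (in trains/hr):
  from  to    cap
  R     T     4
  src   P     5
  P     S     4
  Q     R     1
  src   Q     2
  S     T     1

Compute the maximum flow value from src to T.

Augment src→P→S→T: bottleneck 1. Total 1.
Augment src→Q→R→T: bottleneck 1. Total 2.
No augmenting path remains in the residual graph.

2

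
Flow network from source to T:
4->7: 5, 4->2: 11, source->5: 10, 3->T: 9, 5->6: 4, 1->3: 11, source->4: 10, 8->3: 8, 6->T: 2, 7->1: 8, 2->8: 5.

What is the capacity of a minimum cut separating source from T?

Max flow = 11 (via 3 augmenting paths).
In the residual at optimum, the set reachable from source is {1, 2, 3, 4, 5, 6, 7, 8, source}.
Cut edges: 6->T (cap 2), 3->T (cap 9). Sum = 11.

11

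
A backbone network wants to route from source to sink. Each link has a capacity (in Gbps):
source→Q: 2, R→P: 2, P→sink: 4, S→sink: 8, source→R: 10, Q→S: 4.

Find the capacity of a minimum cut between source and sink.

Max flow = 4 (via 2 augmenting paths).
In the residual at optimum, the set reachable from source is {R, source}.
Cut edges: R→P (cap 2), source→Q (cap 2). Sum = 4.

4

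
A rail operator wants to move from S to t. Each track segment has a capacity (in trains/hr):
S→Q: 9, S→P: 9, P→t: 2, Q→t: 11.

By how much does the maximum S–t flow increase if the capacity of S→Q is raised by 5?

Original max flow = 11.
After raising cap(S→Q), augmenting paths through that edge carry 2 more units.
New max flow = 13. Increase = 2.

2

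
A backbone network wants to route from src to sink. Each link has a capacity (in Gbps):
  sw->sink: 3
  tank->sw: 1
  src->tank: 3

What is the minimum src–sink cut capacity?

Max flow = 1 (via 1 augmenting path).
In the residual at optimum, the set reachable from src is {src, tank}.
Cut edges: tank->sw (cap 1). Sum = 1.

1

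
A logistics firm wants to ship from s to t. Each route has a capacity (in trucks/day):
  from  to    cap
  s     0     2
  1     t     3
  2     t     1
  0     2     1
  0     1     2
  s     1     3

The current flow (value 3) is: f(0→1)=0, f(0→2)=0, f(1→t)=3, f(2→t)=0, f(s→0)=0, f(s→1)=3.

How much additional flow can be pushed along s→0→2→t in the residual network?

Residual capacities along the path: s→0: 2, 0→2: 1, 2→t: 1.
Minimum is 1.

1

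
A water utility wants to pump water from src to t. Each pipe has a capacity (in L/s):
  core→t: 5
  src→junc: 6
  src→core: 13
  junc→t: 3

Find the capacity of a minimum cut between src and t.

8

Max flow = 8 (via 2 augmenting paths).
In the residual at optimum, the set reachable from src is {core, junc, src}.
Cut edges: junc→t (cap 3), core→t (cap 5). Sum = 8.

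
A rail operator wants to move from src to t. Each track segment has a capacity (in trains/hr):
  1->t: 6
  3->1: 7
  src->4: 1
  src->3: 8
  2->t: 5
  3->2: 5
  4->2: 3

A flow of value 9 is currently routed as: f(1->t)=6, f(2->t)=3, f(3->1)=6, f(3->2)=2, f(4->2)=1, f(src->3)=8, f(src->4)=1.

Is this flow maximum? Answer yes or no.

Yes

Residual reachable from src: {src}; t is not reachable.
Saturated cut: src->3, src->4 with total capacity 9 = current flow value. Flow is maximum.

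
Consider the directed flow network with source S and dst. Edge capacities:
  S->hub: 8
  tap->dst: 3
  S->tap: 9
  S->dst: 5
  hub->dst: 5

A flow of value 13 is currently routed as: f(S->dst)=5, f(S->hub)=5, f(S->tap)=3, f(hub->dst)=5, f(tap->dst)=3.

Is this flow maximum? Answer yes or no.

Yes

Residual reachable from S: {S, hub, tap}; dst is not reachable.
Saturated cut: S->dst, hub->dst, tap->dst with total capacity 13 = current flow value. Flow is maximum.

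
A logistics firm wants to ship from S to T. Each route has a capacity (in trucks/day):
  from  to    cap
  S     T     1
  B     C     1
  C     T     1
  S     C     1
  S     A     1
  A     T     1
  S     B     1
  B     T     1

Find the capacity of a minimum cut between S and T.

Max flow = 4 (via 4 augmenting paths).
In the residual at optimum, the set reachable from S is {S}.
Cut edges: S->B (cap 1), S->A (cap 1), S->C (cap 1), S->T (cap 1). Sum = 4.

4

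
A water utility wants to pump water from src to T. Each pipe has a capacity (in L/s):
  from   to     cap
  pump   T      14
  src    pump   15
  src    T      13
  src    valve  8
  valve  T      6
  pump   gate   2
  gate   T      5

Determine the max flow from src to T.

34

Augment src→T: bottleneck 13. Total 13.
Augment src→valve→T: bottleneck 6. Total 19.
Augment src→pump→T: bottleneck 14. Total 33.
Augment src→pump→gate→T: bottleneck 1. Total 34.
No augmenting path remains in the residual graph.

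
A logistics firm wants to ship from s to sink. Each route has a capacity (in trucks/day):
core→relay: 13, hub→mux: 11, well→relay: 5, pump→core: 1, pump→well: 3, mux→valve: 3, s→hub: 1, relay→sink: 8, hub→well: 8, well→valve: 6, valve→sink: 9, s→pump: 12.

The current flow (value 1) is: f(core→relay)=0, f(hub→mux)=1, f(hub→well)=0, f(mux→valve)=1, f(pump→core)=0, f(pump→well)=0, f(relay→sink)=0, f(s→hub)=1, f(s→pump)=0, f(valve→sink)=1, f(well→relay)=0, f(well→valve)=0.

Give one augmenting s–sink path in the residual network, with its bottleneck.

s→pump→well→valve→sink, bottleneck 3

Residual along s→pump→well→valve→sink: s→pump: 12, pump→well: 3, well→valve: 6, valve→sink: 8.
Bottleneck = min = 3.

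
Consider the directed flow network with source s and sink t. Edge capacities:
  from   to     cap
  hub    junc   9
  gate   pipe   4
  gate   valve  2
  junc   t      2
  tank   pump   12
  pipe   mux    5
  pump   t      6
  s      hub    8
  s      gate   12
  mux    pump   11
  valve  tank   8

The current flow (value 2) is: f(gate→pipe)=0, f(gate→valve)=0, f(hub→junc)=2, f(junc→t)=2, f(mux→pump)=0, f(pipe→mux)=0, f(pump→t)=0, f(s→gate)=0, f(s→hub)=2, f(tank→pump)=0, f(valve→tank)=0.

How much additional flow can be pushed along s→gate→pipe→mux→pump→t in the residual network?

4

Residual capacities along the path: s→gate: 12, gate→pipe: 4, pipe→mux: 5, mux→pump: 11, pump→t: 6.
Minimum is 4.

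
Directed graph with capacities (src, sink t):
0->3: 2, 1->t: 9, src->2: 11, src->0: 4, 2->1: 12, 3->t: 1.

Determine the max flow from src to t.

Augment src->0->3->t: bottleneck 1. Total 1.
Augment src->2->1->t: bottleneck 9. Total 10.
No augmenting path remains in the residual graph.

10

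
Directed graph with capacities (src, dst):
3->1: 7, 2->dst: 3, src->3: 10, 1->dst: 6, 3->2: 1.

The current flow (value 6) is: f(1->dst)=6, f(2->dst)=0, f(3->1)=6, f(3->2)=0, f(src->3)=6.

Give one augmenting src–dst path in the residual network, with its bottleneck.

Residual along src->3->2->dst: src->3: 4, 3->2: 1, 2->dst: 3.
Bottleneck = min = 1.

src->3->2->dst, bottleneck 1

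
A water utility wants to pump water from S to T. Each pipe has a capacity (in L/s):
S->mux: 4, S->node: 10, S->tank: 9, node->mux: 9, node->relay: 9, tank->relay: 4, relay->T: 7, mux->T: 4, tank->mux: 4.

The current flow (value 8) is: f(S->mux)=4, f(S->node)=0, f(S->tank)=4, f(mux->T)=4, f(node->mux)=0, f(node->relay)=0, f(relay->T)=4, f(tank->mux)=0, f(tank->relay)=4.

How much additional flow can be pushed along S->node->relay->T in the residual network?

3

Residual capacities along the path: S->node: 10, node->relay: 9, relay->T: 3.
Minimum is 3.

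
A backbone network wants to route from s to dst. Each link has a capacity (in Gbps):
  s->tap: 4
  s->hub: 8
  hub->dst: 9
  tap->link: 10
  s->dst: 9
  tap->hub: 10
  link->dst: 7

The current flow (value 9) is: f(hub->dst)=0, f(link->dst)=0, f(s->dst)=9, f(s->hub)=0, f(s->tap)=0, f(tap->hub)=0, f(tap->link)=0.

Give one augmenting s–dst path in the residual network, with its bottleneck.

Residual along s->hub->dst: s->hub: 8, hub->dst: 9.
Bottleneck = min = 8.

s->hub->dst, bottleneck 8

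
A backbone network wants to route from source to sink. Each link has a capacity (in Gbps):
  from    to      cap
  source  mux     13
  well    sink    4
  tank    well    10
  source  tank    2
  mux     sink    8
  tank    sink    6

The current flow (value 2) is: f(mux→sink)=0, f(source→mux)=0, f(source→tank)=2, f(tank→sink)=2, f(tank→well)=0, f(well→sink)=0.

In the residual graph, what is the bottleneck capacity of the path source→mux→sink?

8

Residual capacities along the path: source→mux: 13, mux→sink: 8.
Minimum is 8.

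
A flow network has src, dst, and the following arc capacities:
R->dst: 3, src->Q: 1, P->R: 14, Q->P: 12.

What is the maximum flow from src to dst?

1

Augment src->Q->P->R->dst: bottleneck 1. Total 1.
No augmenting path remains in the residual graph.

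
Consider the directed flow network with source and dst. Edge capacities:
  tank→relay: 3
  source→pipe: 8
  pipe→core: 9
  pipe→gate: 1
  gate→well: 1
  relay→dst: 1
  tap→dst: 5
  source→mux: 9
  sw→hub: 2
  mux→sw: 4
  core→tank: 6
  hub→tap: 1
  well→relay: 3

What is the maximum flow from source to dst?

2

Augment source→pipe→core→tank→relay→dst: bottleneck 1. Total 1.
Augment source→mux→sw→hub→tap→dst: bottleneck 1. Total 2.
No augmenting path remains in the residual graph.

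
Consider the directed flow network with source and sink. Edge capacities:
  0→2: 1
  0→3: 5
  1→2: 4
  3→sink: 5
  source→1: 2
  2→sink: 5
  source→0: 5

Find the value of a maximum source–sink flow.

7

Augment source→1→2→sink: bottleneck 2. Total 2.
Augment source→0→2→sink: bottleneck 1. Total 3.
Augment source→0→3→sink: bottleneck 4. Total 7.
No augmenting path remains in the residual graph.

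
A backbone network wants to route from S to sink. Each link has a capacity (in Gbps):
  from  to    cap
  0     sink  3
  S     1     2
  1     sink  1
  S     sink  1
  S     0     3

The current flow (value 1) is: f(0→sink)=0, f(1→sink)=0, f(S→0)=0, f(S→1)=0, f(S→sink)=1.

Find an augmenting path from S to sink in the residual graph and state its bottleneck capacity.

Residual along S→0→sink: S→0: 3, 0→sink: 3.
Bottleneck = min = 3.

S→0→sink, bottleneck 3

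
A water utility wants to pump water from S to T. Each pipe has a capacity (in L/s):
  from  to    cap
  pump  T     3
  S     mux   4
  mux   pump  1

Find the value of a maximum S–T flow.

1

Augment S->mux->pump->T: bottleneck 1. Total 1.
No augmenting path remains in the residual graph.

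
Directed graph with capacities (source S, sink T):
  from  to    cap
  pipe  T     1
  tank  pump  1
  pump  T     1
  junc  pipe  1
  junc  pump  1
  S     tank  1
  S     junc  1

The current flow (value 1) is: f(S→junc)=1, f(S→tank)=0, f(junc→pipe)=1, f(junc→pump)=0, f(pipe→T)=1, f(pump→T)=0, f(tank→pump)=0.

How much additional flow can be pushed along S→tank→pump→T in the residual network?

1

Residual capacities along the path: S→tank: 1, tank→pump: 1, pump→T: 1.
Minimum is 1.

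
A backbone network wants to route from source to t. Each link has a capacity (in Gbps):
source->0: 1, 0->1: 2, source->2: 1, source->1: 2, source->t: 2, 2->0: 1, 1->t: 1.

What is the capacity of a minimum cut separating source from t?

3

Max flow = 3 (via 2 augmenting paths).
In the residual at optimum, the set reachable from source is {0, 1, 2, source}.
Cut edges: source->t (cap 2), 1->t (cap 1). Sum = 3.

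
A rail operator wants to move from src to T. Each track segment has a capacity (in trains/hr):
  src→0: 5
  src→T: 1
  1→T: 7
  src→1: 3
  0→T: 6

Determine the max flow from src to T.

9

Augment src→T: bottleneck 1. Total 1.
Augment src→0→T: bottleneck 5. Total 6.
Augment src→1→T: bottleneck 3. Total 9.
No augmenting path remains in the residual graph.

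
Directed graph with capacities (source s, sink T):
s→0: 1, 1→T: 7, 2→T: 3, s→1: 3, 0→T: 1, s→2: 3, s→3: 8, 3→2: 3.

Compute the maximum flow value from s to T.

Augment s→1→T: bottleneck 3. Total 3.
Augment s→2→T: bottleneck 3. Total 6.
Augment s→0→T: bottleneck 1. Total 7.
No augmenting path remains in the residual graph.

7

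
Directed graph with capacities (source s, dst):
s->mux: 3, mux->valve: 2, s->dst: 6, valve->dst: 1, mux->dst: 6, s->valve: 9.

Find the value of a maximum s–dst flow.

10

Augment s->dst: bottleneck 6. Total 6.
Augment s->mux->dst: bottleneck 3. Total 9.
Augment s->valve->dst: bottleneck 1. Total 10.
No augmenting path remains in the residual graph.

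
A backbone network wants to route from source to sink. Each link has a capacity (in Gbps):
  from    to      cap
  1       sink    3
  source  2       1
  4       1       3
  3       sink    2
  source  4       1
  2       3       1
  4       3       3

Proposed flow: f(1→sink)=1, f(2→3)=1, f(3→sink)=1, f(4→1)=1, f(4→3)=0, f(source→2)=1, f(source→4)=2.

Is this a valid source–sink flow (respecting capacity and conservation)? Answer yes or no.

No

Capacity violated on source→4: flow 2 > capacity 1.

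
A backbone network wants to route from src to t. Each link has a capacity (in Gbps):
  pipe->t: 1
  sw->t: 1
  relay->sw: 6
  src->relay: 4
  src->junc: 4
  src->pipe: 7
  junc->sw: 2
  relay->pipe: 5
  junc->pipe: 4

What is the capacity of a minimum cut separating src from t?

2

Max flow = 2 (via 2 augmenting paths).
In the residual at optimum, the set reachable from src is {junc, pipe, relay, src, sw}.
Cut edges: sw->t (cap 1), pipe->t (cap 1). Sum = 2.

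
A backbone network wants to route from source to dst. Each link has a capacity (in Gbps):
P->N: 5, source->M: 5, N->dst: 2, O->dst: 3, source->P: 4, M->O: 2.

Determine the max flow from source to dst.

Augment source->M->O->dst: bottleneck 2. Total 2.
Augment source->P->N->dst: bottleneck 2. Total 4.
No augmenting path remains in the residual graph.

4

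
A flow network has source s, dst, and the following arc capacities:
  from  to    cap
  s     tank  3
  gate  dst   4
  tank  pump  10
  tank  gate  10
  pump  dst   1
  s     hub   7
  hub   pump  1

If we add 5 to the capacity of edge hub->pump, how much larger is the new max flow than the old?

Original max flow = 4.
Even with extra capacity on hub->pump, another cut of capacity 4 remains binding.
New max flow = 4. Increase = 0.

0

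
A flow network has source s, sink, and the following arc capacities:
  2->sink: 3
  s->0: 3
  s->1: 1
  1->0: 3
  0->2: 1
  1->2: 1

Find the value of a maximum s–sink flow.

2

Augment s->1->2->sink: bottleneck 1. Total 1.
Augment s->0->2->sink: bottleneck 1. Total 2.
No augmenting path remains in the residual graph.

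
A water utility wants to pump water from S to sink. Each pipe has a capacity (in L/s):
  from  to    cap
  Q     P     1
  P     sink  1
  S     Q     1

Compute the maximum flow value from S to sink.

Augment S→Q→P→sink: bottleneck 1. Total 1.
No augmenting path remains in the residual graph.

1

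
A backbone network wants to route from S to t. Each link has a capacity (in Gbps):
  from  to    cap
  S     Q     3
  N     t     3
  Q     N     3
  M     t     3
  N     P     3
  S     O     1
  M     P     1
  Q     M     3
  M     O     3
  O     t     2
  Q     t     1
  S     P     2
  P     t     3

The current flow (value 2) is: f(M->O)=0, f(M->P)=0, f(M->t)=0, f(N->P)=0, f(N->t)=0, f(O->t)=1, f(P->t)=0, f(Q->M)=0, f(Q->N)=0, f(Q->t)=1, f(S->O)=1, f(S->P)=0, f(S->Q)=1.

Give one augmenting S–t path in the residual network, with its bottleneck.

Residual along S->P->t: S->P: 2, P->t: 3.
Bottleneck = min = 2.

S->P->t, bottleneck 2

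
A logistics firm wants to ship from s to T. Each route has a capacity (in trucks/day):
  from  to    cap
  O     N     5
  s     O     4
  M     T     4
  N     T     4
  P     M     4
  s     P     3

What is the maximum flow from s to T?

Augment s→O→N→T: bottleneck 4. Total 4.
Augment s→P→M→T: bottleneck 3. Total 7.
No augmenting path remains in the residual graph.

7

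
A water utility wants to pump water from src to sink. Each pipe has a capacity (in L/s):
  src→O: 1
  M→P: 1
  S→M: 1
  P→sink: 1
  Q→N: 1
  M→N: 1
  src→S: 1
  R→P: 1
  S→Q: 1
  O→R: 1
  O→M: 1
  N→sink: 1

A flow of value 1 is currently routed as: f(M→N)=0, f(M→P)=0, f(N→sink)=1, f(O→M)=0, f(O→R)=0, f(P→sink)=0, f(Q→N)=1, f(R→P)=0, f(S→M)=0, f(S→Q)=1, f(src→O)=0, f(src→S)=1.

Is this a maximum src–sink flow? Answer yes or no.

Residual path src→O→M→P→sink has bottleneck 1 > 0.
Pushing 1 along it raises the flow to 2, so the given flow is not maximum.

No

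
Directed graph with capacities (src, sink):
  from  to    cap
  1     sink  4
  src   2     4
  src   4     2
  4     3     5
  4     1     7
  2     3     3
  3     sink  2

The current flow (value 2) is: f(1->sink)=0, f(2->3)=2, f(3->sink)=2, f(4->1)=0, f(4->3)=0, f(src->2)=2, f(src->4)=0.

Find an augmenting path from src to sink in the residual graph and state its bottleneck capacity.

src->4->1->sink, bottleneck 2

Residual along src->4->1->sink: src->4: 2, 4->1: 7, 1->sink: 4.
Bottleneck = min = 2.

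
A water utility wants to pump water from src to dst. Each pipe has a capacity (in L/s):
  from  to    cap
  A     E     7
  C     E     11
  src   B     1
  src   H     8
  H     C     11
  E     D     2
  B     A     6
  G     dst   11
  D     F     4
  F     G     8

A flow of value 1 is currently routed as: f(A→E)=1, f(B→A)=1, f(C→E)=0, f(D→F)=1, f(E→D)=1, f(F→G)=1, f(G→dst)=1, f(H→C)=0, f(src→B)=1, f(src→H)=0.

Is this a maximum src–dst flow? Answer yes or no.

Residual path src→H→C→E→D→F→G→dst has bottleneck 1 > 0.
Pushing 1 along it raises the flow to 2, so the given flow is not maximum.

No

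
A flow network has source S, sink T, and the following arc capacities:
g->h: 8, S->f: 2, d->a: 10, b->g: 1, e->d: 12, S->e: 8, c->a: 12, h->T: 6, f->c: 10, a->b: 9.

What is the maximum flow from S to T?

1

Augment S->f->c->a->b->g->h->T: bottleneck 1. Total 1.
No augmenting path remains in the residual graph.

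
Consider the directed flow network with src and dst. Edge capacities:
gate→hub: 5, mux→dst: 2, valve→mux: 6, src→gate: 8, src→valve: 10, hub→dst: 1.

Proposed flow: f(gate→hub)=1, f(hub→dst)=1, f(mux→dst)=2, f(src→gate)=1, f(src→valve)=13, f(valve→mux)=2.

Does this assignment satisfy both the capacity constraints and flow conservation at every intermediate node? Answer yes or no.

No

Capacity violated on src→valve: flow 13 > capacity 10.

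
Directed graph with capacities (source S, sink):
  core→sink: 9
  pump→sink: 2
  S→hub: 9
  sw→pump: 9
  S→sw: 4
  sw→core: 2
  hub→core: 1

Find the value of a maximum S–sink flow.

Augment S→sw→pump→sink: bottleneck 2. Total 2.
Augment S→sw→core→sink: bottleneck 2. Total 4.
Augment S→hub→core→sink: bottleneck 1. Total 5.
No augmenting path remains in the residual graph.

5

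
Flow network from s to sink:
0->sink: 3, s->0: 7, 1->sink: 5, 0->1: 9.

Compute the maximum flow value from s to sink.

Augment s->0->sink: bottleneck 3. Total 3.
Augment s->0->1->sink: bottleneck 4. Total 7.
No augmenting path remains in the residual graph.

7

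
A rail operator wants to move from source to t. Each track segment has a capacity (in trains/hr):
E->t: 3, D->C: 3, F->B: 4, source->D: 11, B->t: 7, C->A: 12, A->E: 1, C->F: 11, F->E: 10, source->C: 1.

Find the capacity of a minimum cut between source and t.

Max flow = 4 (via 3 augmenting paths).
In the residual at optimum, the set reachable from source is {D, source}.
Cut edges: source->C (cap 1), D->C (cap 3). Sum = 4.

4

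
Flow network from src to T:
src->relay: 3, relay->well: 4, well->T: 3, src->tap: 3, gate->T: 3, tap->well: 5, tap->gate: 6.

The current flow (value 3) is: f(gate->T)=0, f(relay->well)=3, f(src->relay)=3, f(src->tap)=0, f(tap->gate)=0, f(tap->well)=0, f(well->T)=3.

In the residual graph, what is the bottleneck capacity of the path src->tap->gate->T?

Residual capacities along the path: src->tap: 3, tap->gate: 6, gate->T: 3.
Minimum is 3.

3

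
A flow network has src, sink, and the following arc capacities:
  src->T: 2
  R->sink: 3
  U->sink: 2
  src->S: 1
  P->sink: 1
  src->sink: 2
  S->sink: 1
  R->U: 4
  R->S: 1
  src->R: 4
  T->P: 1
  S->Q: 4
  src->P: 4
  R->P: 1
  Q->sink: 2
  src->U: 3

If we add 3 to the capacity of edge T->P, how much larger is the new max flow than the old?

0

Original max flow = 10.
Edge T->P does not cross the min cut (source side {P, T, U, src}), so extra capacity there cannot help.
New max flow = 10. Increase = 0.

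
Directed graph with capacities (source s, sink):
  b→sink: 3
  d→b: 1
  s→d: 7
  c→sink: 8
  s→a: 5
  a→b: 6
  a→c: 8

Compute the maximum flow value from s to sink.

6

Augment s→a→c→sink: bottleneck 5. Total 5.
Augment s→d→b→sink: bottleneck 1. Total 6.
No augmenting path remains in the residual graph.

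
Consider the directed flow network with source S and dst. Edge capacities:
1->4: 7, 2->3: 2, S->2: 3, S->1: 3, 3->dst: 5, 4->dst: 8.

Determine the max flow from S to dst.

Augment S->1->4->dst: bottleneck 3. Total 3.
Augment S->2->3->dst: bottleneck 2. Total 5.
No augmenting path remains in the residual graph.

5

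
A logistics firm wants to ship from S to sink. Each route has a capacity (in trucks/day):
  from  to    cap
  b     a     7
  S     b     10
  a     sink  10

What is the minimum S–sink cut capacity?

Max flow = 7 (via 1 augmenting path).
In the residual at optimum, the set reachable from S is {S, b}.
Cut edges: b->a (cap 7). Sum = 7.

7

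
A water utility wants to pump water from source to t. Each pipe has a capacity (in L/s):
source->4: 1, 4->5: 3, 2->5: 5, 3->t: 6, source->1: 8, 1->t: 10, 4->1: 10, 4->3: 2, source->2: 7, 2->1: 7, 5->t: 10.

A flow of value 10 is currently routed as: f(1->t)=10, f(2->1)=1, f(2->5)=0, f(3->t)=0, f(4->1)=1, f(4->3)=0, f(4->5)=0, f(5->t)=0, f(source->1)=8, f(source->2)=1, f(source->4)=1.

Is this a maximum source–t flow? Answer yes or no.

No

Residual path source->2->5->t has bottleneck 5 > 0.
Pushing 5 along it raises the flow to 15, so the given flow is not maximum.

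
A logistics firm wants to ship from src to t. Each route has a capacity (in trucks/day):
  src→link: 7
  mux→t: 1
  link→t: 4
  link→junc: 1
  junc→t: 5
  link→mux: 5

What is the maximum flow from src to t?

6

Augment src→link→t: bottleneck 4. Total 4.
Augment src→link→junc→t: bottleneck 1. Total 5.
Augment src→link→mux→t: bottleneck 1. Total 6.
No augmenting path remains in the residual graph.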